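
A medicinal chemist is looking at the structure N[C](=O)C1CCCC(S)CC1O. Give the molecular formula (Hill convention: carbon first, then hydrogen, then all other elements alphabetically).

C8H15NO2S

Walk through each heavy atom and fill implicit hydrogens from standard valence (C 4, N 3, O 2, S 2, halogen 1):
  atom 1: N, bond orders sum to 1 (valence 3) → 2 H
  atom 2: C with explicit H count 0
  atom 3: O, bond orders sum to 2 (valence 2) → 0 H
  atom 4: C, bond orders sum to 3 (valence 4) → 1 H
  atom 5: C, bond orders sum to 2 (valence 4) → 2 H
  atom 6: C, bond orders sum to 2 (valence 4) → 2 H
  atom 7: C, bond orders sum to 2 (valence 4) → 2 H
  atom 8: C, bond orders sum to 3 (valence 4) → 1 H
  atom 9: S, bond orders sum to 1 (valence 2) → 1 H
  atom 10: C, bond orders sum to 2 (valence 4) → 2 H
  atom 11: C, bond orders sum to 3 (valence 4) → 1 H
  atom 12: O, bond orders sum to 1 (valence 2) → 1 H
Totals → C:8, H:15, N:1, O:2, S:1.
In Hill order: C8H15NO2S.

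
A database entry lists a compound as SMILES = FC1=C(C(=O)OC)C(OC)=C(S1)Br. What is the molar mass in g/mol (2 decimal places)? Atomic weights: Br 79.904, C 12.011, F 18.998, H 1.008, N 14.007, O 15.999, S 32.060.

269.08 g/mol

First, the molecular formula is C7H6BrFO3S (counting implicit H from valence).
  Br: 1 × 79.904 = 79.904
  C: 7 × 12.011 = 84.077
  F: 1 × 18.998 = 18.998
  H: 6 × 1.008 = 6.048
  O: 3 × 15.999 = 47.997
  S: 1 × 32.060 = 32.060
Sum: 1×79.904 + 7×12.011 + 1×18.998 + 6×1.008 + 3×15.999 + 1×32.060 = 269.084 → 269.08 g/mol.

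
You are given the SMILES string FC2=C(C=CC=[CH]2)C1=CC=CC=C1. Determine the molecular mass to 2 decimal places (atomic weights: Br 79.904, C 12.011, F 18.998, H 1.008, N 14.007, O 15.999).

172.20 g/mol

First, the molecular formula is C12H9F (counting implicit H from valence).
  C: 12 × 12.011 = 144.132
  F: 1 × 18.998 = 18.998
  H: 9 × 1.008 = 9.072
Sum: 12×12.011 + 1×18.998 + 9×1.008 = 172.202 → 172.20 g/mol.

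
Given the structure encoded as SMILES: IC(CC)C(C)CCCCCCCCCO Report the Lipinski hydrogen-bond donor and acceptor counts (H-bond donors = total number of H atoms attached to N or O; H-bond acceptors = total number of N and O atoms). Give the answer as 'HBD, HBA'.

1, 1

Donors: find every N or O and count the H atoms it carries.
  atom 16 (O): bond orders sum to 1 → 1 H
Lipinski HBD = 1.
Acceptors: N atoms = 0, O atoms = 1 → HBA = 1.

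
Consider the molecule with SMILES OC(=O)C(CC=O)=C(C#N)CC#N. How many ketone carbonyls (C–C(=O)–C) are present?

Scan the SMILES for the ketone motif — none present.
Groups that are present: 1 aldehyde, 1 alkene, 1 carboxylic acid, 2 nitrile.

0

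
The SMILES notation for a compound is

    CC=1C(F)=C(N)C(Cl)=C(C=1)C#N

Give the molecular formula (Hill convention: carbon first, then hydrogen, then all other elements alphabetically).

Walk through each heavy atom and fill implicit hydrogens from standard valence (C 4, N 3, O 2, S 2, halogen 1):
  atom 1: C, bond orders sum to 1 (valence 4) → 3 H
  atom 2: C, bond orders sum to 4 (valence 4) → 0 H
  atom 3: C, bond orders sum to 4 (valence 4) → 0 H
  atom 4: F (halogen, monovalent) → 0 H
  atom 5: C, bond orders sum to 4 (valence 4) → 0 H
  atom 6: N, bond orders sum to 1 (valence 3) → 2 H
  atom 7: C, bond orders sum to 4 (valence 4) → 0 H
  atom 8: Cl (halogen, monovalent) → 0 H
  atom 9: C, bond orders sum to 4 (valence 4) → 0 H
  atom 10: C, bond orders sum to 3 (valence 4) → 1 H
  atom 11: C, bond orders sum to 4 (valence 4) → 0 H
  atom 12: N, bond orders sum to 3 (valence 3) → 0 H
Totals → C:8, H:6, Cl:1, F:1, N:2.

C8H6ClFN2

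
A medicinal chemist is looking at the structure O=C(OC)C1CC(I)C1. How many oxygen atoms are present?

2

Scan the SMILES for O atoms (remember two-letter symbols like Cl and Br are single atoms).
Oxygen count: 2.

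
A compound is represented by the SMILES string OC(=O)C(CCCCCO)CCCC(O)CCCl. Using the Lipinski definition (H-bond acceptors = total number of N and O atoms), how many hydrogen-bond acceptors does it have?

4

N atoms: 0; O atoms: 4.
Lipinski HBA = 0 + 4 = 4.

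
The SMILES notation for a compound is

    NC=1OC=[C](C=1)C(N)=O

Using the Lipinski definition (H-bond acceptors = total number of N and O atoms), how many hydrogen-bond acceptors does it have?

4

N atoms: 2; O atoms: 2.
Lipinski HBA = 2 + 2 = 4.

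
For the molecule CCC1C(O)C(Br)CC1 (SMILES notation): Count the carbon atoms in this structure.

7

Count every carbon token in the SMILES (each C, including those in ring-closure positions and inside branches).
Carbon count: 7.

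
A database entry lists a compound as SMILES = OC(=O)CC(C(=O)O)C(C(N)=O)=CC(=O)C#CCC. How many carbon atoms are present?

12

Count every carbon token in the SMILES (each C, including those in ring-closure positions and inside branches).
Carbon count: 12.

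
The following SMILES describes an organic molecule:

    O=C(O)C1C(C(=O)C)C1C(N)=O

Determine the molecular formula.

C7H9NO4

Walk through each heavy atom and fill implicit hydrogens from standard valence (C 4, N 3, O 2, S 2, halogen 1):
  atom 1: O, bond orders sum to 2 (valence 2) → 0 H
  atom 2: C, bond orders sum to 4 (valence 4) → 0 H
  atom 3: O, bond orders sum to 1 (valence 2) → 1 H
  atom 4: C, bond orders sum to 3 (valence 4) → 1 H
  atom 5: C, bond orders sum to 3 (valence 4) → 1 H
  atom 6: C, bond orders sum to 4 (valence 4) → 0 H
  atom 7: O, bond orders sum to 2 (valence 2) → 0 H
  atom 8: C, bond orders sum to 1 (valence 4) → 3 H
  atom 9: C, bond orders sum to 3 (valence 4) → 1 H
  atom 10: C, bond orders sum to 4 (valence 4) → 0 H
  atom 11: N, bond orders sum to 1 (valence 3) → 2 H
  atom 12: O, bond orders sum to 2 (valence 2) → 0 H
Totals → C:7, H:9, N:1, O:4.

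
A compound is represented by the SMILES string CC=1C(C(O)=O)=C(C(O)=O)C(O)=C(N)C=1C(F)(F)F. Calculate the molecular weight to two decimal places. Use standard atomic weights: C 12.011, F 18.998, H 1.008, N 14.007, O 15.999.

279.17 g/mol

First, the molecular formula is C10H8F3NO5 (counting implicit H from valence).
  C: 10 × 12.011 = 120.110
  F: 3 × 18.998 = 56.994
  H: 8 × 1.008 = 8.064
  N: 1 × 14.007 = 14.007
  O: 5 × 15.999 = 79.995
Sum: 10×12.011 + 3×18.998 + 8×1.008 + 1×14.007 + 5×15.999 = 279.170 → 279.17 g/mol.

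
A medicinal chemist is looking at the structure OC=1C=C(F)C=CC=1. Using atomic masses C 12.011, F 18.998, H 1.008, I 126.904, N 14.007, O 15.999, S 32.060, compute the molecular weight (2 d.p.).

112.10 g/mol

First, the molecular formula is C6H5FO (counting implicit H from valence).
  C: 6 × 12.011 = 72.066
  F: 1 × 18.998 = 18.998
  H: 5 × 1.008 = 5.040
  O: 1 × 15.999 = 15.999
Sum: 6×12.011 + 1×18.998 + 5×1.008 + 1×15.999 = 112.103 → 112.10 g/mol.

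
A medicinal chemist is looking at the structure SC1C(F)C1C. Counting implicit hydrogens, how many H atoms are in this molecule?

7

Walk through each heavy atom and fill implicit hydrogens from standard valence (C 4, N 3, O 2, S 2, halogen 1):
  atom 1: S, bond orders sum to 1 (valence 2) → 1 H
  atom 2: C, bond orders sum to 3 (valence 4) → 1 H
  atom 3: C, bond orders sum to 3 (valence 4) → 1 H
  atom 4: F (halogen, monovalent) → 0 H
  atom 5: C, bond orders sum to 3 (valence 4) → 1 H
  atom 6: C, bond orders sum to 1 (valence 4) → 3 H
Total hydrogens: 7.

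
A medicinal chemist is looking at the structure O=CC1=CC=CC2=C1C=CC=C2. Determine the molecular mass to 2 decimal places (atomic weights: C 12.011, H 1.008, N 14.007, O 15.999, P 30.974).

First, the molecular formula is C11H8O (counting implicit H from valence).
  C: 11 × 12.011 = 132.121
  H: 8 × 1.008 = 8.064
  O: 1 × 15.999 = 15.999
Sum: 11×12.011 + 8×1.008 + 1×15.999 = 156.184 → 156.18 g/mol.

156.18 g/mol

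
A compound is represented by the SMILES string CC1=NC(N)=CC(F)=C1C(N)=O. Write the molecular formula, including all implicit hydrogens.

C7H8FN3O

Walk through each heavy atom and fill implicit hydrogens from standard valence (C 4, N 3, O 2, S 2, halogen 1):
  atom 1: C, bond orders sum to 1 (valence 4) → 3 H
  atom 2: C, bond orders sum to 4 (valence 4) → 0 H
  atom 3: N, bond orders sum to 3 (valence 3) → 0 H
  atom 4: C, bond orders sum to 4 (valence 4) → 0 H
  atom 5: N, bond orders sum to 1 (valence 3) → 2 H
  atom 6: C, bond orders sum to 3 (valence 4) → 1 H
  atom 7: C, bond orders sum to 4 (valence 4) → 0 H
  atom 8: F (halogen, monovalent) → 0 H
  atom 9: C, bond orders sum to 4 (valence 4) → 0 H
  atom 10: C, bond orders sum to 4 (valence 4) → 0 H
  atom 11: N, bond orders sum to 1 (valence 3) → 2 H
  atom 12: O, bond orders sum to 2 (valence 2) → 0 H
Totals → C:7, H:8, F:1, N:3, O:1.
In Hill order: C7H8FN3O.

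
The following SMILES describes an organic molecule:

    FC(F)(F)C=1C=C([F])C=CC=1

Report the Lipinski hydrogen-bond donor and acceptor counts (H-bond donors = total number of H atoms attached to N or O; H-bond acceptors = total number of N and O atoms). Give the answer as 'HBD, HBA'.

0, 0

Donors: find every N or O and count the H atoms it carries.
  (no N or O atoms present)
Lipinski HBD = 0.
Acceptors: N atoms = 0, O atoms = 0 → HBA = 0.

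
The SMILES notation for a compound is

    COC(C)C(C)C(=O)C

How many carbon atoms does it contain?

Count every carbon token in the SMILES (each C, including those in ring-closure positions and inside branches).
Carbon count: 7.

7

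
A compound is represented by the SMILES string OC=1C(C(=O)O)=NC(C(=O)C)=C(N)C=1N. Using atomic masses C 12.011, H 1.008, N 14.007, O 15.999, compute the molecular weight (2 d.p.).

First, the molecular formula is C8H9N3O4 (counting implicit H from valence).
  C: 8 × 12.011 = 96.088
  H: 9 × 1.008 = 9.072
  N: 3 × 14.007 = 42.021
  O: 4 × 15.999 = 63.996
Sum: 8×12.011 + 9×1.008 + 3×14.007 + 4×15.999 = 211.177 → 211.18 g/mol.

211.18 g/mol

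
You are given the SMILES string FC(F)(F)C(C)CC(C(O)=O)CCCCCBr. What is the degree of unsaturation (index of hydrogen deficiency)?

1

Molecular formula: C11H18BrF3O2.
DoU = (2C + 2 + N − H − X) / 2, where X is the halogen count and O/S are ignored.
    = (2·11 + 2 + 0 − 18 − 4) / 2 = 2 / 2 = 1.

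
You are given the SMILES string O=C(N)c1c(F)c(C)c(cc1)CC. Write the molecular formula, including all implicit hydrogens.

Walk through each heavy atom and fill implicit hydrogens from standard valence (C 4, N 3, O 2, S 2, halogen 1); for lowercase aromatic atoms, an aromatic c carries 1 H when it has two neighbours and 0 H with three, and aromatic n carries 0 H:
  atom 1: O, bond orders sum to 2 (valence 2) → 0 H
  atom 2: C, bond orders sum to 4 (valence 4) → 0 H
  atom 3: N, bond orders sum to 1 (valence 3) → 2 H
  atom 4: aromatic c, 3 neighbours → 0 H
  atom 5: aromatic c, 3 neighbours → 0 H
  atom 6: F (halogen, monovalent) → 0 H
  atom 7: aromatic c, 3 neighbours → 0 H
  atom 8: C, bond orders sum to 1 (valence 4) → 3 H
  atom 9: aromatic c, 3 neighbours → 0 H
  atom 10: aromatic c, 2 neighbours → 1 H
  atom 11: aromatic c, 2 neighbours → 1 H
  atom 12: C, bond orders sum to 2 (valence 4) → 2 H
  atom 13: C, bond orders sum to 1 (valence 4) → 3 H
Totals → C:10, H:12, F:1, N:1, O:1.

C10H12FNO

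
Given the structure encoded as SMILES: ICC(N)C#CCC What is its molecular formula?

Walk through each heavy atom and fill implicit hydrogens from standard valence (C 4, N 3, O 2, S 2, halogen 1):
  atom 1: I (halogen, monovalent) → 0 H
  atom 2: C, bond orders sum to 2 (valence 4) → 2 H
  atom 3: C, bond orders sum to 3 (valence 4) → 1 H
  atom 4: N, bond orders sum to 1 (valence 3) → 2 H
  atom 5: C, bond orders sum to 4 (valence 4) → 0 H
  atom 6: C, bond orders sum to 4 (valence 4) → 0 H
  atom 7: C, bond orders sum to 2 (valence 4) → 2 H
  atom 8: C, bond orders sum to 1 (valence 4) → 3 H
Totals → C:6, H:10, I:1, N:1.
In Hill order: C6H10IN.

C6H10IN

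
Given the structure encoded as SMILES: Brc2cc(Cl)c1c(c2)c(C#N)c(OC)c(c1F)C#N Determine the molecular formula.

C13H5BrClFN2O

Walk through each heavy atom and fill implicit hydrogens from standard valence (C 4, N 3, O 2, S 2, halogen 1); for lowercase aromatic atoms, an aromatic c carries 1 H when it has two neighbours and 0 H with three, and aromatic n carries 0 H:
  atom 1: Br (halogen, monovalent) → 0 H
  atom 2: aromatic c, 3 neighbours → 0 H
  atom 3: aromatic c, 2 neighbours → 1 H
  atom 4: aromatic c, 3 neighbours → 0 H
  atom 5: Cl (halogen, monovalent) → 0 H
  atom 6: aromatic c, 3 neighbours → 0 H
  atom 7: aromatic c, 3 neighbours → 0 H
  atom 8: aromatic c, 2 neighbours → 1 H
  atom 9: aromatic c, 3 neighbours → 0 H
  atom 10: C, bond orders sum to 4 (valence 4) → 0 H
  atom 11: N, bond orders sum to 3 (valence 3) → 0 H
  atom 12: aromatic c, 3 neighbours → 0 H
  atom 13: O, bond orders sum to 2 (valence 2) → 0 H
  atom 14: C, bond orders sum to 1 (valence 4) → 3 H
  atom 15: aromatic c, 3 neighbours → 0 H
  atom 16: aromatic c, 3 neighbours → 0 H
  atom 17: F (halogen, monovalent) → 0 H
  atom 18: C, bond orders sum to 4 (valence 4) → 0 H
  atom 19: N, bond orders sum to 3 (valence 3) → 0 H
Totals → C:13, H:5, Br:1, Cl:1, F:1, N:2, O:1.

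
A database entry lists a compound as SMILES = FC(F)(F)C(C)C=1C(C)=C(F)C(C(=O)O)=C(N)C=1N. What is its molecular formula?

Walk through each heavy atom and fill implicit hydrogens from standard valence (C 4, N 3, O 2, S 2, halogen 1):
  atom 1: F (halogen, monovalent) → 0 H
  atom 2: C, bond orders sum to 4 (valence 4) → 0 H
  atom 3: F (halogen, monovalent) → 0 H
  atom 4: F (halogen, monovalent) → 0 H
  atom 5: C, bond orders sum to 3 (valence 4) → 1 H
  atom 6: C, bond orders sum to 1 (valence 4) → 3 H
  atom 7: C, bond orders sum to 4 (valence 4) → 0 H
  atom 8: C, bond orders sum to 4 (valence 4) → 0 H
  atom 9: C, bond orders sum to 1 (valence 4) → 3 H
  atom 10: C, bond orders sum to 4 (valence 4) → 0 H
  atom 11: F (halogen, monovalent) → 0 H
  atom 12: C, bond orders sum to 4 (valence 4) → 0 H
  atom 13: C, bond orders sum to 4 (valence 4) → 0 H
  atom 14: O, bond orders sum to 2 (valence 2) → 0 H
  atom 15: O, bond orders sum to 1 (valence 2) → 1 H
  atom 16: C, bond orders sum to 4 (valence 4) → 0 H
  atom 17: N, bond orders sum to 1 (valence 3) → 2 H
  atom 18: C, bond orders sum to 4 (valence 4) → 0 H
  atom 19: N, bond orders sum to 1 (valence 3) → 2 H
Totals → C:11, H:12, F:4, N:2, O:2.
In Hill order: C11H12F4N2O2.

C11H12F4N2O2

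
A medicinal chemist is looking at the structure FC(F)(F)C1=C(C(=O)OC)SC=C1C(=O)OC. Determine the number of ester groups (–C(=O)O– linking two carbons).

2

The ester motif appears at heavy-atom positions 7, 14 in the SMILES.
Ester count: 2.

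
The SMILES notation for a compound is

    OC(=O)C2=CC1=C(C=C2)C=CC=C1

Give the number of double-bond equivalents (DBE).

8

Degree of unsaturation = (number of rings) + (number of π bonds).
Ring closures in the SMILES: 2.
π bonds: 6 double bonds (each 1 DoU) → 6 DoU from unsaturation.
Total DoU = 2 + 6 = 8.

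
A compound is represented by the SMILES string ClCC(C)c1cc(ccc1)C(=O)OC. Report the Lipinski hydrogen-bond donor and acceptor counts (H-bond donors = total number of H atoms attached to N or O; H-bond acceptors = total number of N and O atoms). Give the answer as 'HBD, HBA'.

Donors: find every N or O and count the H atoms it carries.
  atom 12 (O): bond orders sum to 2 → 0 H
  atom 13 (O): bond orders sum to 2 → 0 H
Lipinski HBD = 0.
Acceptors: N atoms = 0, O atoms = 2 → HBA = 2.

0, 2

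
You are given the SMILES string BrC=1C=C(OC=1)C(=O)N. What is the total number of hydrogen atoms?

4

Walk through each heavy atom and fill implicit hydrogens from standard valence (C 4, N 3, O 2, S 2, halogen 1):
  atom 1: Br (halogen, monovalent) → 0 H
  atom 2: C, bond orders sum to 4 (valence 4) → 0 H
  atom 3: C, bond orders sum to 3 (valence 4) → 1 H
  atom 4: C, bond orders sum to 4 (valence 4) → 0 H
  atom 5: O, bond orders sum to 2 (valence 2) → 0 H
  atom 6: C, bond orders sum to 3 (valence 4) → 1 H
  atom 7: C, bond orders sum to 4 (valence 4) → 0 H
  atom 8: O, bond orders sum to 2 (valence 2) → 0 H
  atom 9: N, bond orders sum to 1 (valence 3) → 2 H
Total hydrogens: 4.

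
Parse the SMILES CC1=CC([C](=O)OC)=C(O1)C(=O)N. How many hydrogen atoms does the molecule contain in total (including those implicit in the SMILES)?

9

Walk through each heavy atom and fill implicit hydrogens from standard valence (C 4, N 3, O 2, S 2, halogen 1):
  atom 1: C, bond orders sum to 1 (valence 4) → 3 H
  atom 2: C, bond orders sum to 4 (valence 4) → 0 H
  atom 3: C, bond orders sum to 3 (valence 4) → 1 H
  atom 4: C, bond orders sum to 4 (valence 4) → 0 H
  atom 5: C with explicit H count 0
  atom 6: O, bond orders sum to 2 (valence 2) → 0 H
  atom 7: O, bond orders sum to 2 (valence 2) → 0 H
  atom 8: C, bond orders sum to 1 (valence 4) → 3 H
  atom 9: C, bond orders sum to 4 (valence 4) → 0 H
  atom 10: O, bond orders sum to 2 (valence 2) → 0 H
  atom 11: C, bond orders sum to 4 (valence 4) → 0 H
  atom 12: O, bond orders sum to 2 (valence 2) → 0 H
  atom 13: N, bond orders sum to 1 (valence 3) → 2 H
Total hydrogens: 9.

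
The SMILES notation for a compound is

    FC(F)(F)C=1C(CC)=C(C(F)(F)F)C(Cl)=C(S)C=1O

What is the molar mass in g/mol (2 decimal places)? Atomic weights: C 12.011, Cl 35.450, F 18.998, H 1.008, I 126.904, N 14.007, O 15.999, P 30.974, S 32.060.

324.66 g/mol

First, the molecular formula is C10H7ClF6OS (counting implicit H from valence).
  C: 10 × 12.011 = 120.110
  Cl: 1 × 35.450 = 35.450
  F: 6 × 18.998 = 113.988
  H: 7 × 1.008 = 7.056
  O: 1 × 15.999 = 15.999
  S: 1 × 32.060 = 32.060
Sum: 10×12.011 + 1×35.450 + 6×18.998 + 7×1.008 + 1×15.999 + 1×32.060 = 324.663 → 324.66 g/mol.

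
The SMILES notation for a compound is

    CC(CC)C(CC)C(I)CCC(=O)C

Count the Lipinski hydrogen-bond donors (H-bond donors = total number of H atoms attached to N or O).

Donors: find every N or O and count the H atoms it carries.
  atom 13 (O): bond orders sum to 2 → 0 H
Lipinski HBD = 0.

0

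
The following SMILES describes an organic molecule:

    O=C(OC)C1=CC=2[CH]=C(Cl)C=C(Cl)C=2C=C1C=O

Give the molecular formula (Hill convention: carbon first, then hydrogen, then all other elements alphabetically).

C13H8Cl2O3

Walk through each heavy atom and fill implicit hydrogens from standard valence (C 4, N 3, O 2, S 2, halogen 1):
  atom 1: O, bond orders sum to 2 (valence 2) → 0 H
  atom 2: C, bond orders sum to 4 (valence 4) → 0 H
  atom 3: O, bond orders sum to 2 (valence 2) → 0 H
  atom 4: C, bond orders sum to 1 (valence 4) → 3 H
  atom 5: C, bond orders sum to 4 (valence 4) → 0 H
  atom 6: C, bond orders sum to 3 (valence 4) → 1 H
  atom 7: C, bond orders sum to 4 (valence 4) → 0 H
  atom 8: C with explicit H count 1
  atom 9: C, bond orders sum to 4 (valence 4) → 0 H
  atom 10: Cl (halogen, monovalent) → 0 H
  atom 11: C, bond orders sum to 3 (valence 4) → 1 H
  atom 12: C, bond orders sum to 4 (valence 4) → 0 H
  atom 13: Cl (halogen, monovalent) → 0 H
  atom 14: C, bond orders sum to 4 (valence 4) → 0 H
  atom 15: C, bond orders sum to 3 (valence 4) → 1 H
  atom 16: C, bond orders sum to 4 (valence 4) → 0 H
  atom 17: C, bond orders sum to 3 (valence 4) → 1 H
  atom 18: O, bond orders sum to 2 (valence 2) → 0 H
Totals → C:13, H:8, Cl:2, O:3.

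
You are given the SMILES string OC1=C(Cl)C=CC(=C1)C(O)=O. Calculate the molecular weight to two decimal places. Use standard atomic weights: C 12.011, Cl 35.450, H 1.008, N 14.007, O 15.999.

First, the molecular formula is C7H5ClO3 (counting implicit H from valence).
  C: 7 × 12.011 = 84.077
  Cl: 1 × 35.450 = 35.450
  H: 5 × 1.008 = 5.040
  O: 3 × 15.999 = 47.997
Sum: 7×12.011 + 1×35.450 + 5×1.008 + 3×15.999 = 172.564 → 172.56 g/mol.

172.56 g/mol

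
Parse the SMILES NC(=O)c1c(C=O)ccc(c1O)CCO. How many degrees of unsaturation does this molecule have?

6

Molecular formula: C10H11NO4.
DoU = (2C + 2 + N − H − X) / 2, where X is the halogen count and O/S are ignored.
    = (2·10 + 2 + 1 − 11 − 0) / 2 = 12 / 2 = 6.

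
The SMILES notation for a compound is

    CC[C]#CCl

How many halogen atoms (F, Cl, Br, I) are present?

1

Halogen atoms appear at heavy-atom position 5 (1×Cl).
Other groups present: 1 alkyne.
Halogen count: 1.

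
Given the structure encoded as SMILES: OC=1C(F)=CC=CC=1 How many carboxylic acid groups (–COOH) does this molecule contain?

Scan the SMILES for the carboxylic acid motif — none present.
Groups that are present: 1 hydroxyl.

0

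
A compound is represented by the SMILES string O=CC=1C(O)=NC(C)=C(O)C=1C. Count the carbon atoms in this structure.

Count every carbon token in the SMILES (each C, including those in ring-closure positions and inside branches).
Carbon count: 8.

8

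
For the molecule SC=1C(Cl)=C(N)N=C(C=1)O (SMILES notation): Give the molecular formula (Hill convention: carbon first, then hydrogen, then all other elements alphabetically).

Walk through each heavy atom and fill implicit hydrogens from standard valence (C 4, N 3, O 2, S 2, halogen 1):
  atom 1: S, bond orders sum to 1 (valence 2) → 1 H
  atom 2: C, bond orders sum to 4 (valence 4) → 0 H
  atom 3: C, bond orders sum to 4 (valence 4) → 0 H
  atom 4: Cl (halogen, monovalent) → 0 H
  atom 5: C, bond orders sum to 4 (valence 4) → 0 H
  atom 6: N, bond orders sum to 1 (valence 3) → 2 H
  atom 7: N, bond orders sum to 3 (valence 3) → 0 H
  atom 8: C, bond orders sum to 4 (valence 4) → 0 H
  atom 9: C, bond orders sum to 3 (valence 4) → 1 H
  atom 10: O, bond orders sum to 1 (valence 2) → 1 H
Totals → C:5, H:5, Cl:1, N:2, O:1, S:1.
In Hill order: C5H5ClN2OS.

C5H5ClN2OS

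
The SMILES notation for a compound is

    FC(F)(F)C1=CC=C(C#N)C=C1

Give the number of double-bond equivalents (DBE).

6

Molecular formula: C8H4F3N.
DoU = (2C + 2 + N − H − X) / 2, where X is the halogen count and O/S are ignored.
    = (2·8 + 2 + 1 − 4 − 3) / 2 = 12 / 2 = 6.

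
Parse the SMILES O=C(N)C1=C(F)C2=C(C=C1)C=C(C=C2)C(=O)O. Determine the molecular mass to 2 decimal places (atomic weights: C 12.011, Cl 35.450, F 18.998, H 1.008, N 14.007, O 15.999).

First, the molecular formula is C12H8FNO3 (counting implicit H from valence).
  C: 12 × 12.011 = 144.132
  F: 1 × 18.998 = 18.998
  H: 8 × 1.008 = 8.064
  N: 1 × 14.007 = 14.007
  O: 3 × 15.999 = 47.997
Sum: 12×12.011 + 1×18.998 + 8×1.008 + 1×14.007 + 3×15.999 = 233.198 → 233.20 g/mol.

233.20 g/mol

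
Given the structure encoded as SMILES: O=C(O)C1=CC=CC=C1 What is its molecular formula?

Walk through each heavy atom and fill implicit hydrogens from standard valence (C 4, N 3, O 2, S 2, halogen 1):
  atom 1: O, bond orders sum to 2 (valence 2) → 0 H
  atom 2: C, bond orders sum to 4 (valence 4) → 0 H
  atom 3: O, bond orders sum to 1 (valence 2) → 1 H
  atom 4: C, bond orders sum to 4 (valence 4) → 0 H
  atom 5: C, bond orders sum to 3 (valence 4) → 1 H
  atom 6: C, bond orders sum to 3 (valence 4) → 1 H
  atom 7: C, bond orders sum to 3 (valence 4) → 1 H
  atom 8: C, bond orders sum to 3 (valence 4) → 1 H
  atom 9: C, bond orders sum to 3 (valence 4) → 1 H
Totals → C:7, H:6, O:2.
In Hill order: C7H6O2.

C7H6O2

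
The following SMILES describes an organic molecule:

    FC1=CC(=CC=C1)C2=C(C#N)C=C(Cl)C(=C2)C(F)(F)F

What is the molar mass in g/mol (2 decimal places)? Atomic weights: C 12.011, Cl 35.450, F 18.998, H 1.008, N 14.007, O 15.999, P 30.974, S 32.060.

First, the molecular formula is C14H6ClF4N (counting implicit H from valence).
  C: 14 × 12.011 = 168.154
  Cl: 1 × 35.450 = 35.450
  F: 4 × 18.998 = 75.992
  H: 6 × 1.008 = 6.048
  N: 1 × 14.007 = 14.007
Sum: 14×12.011 + 1×35.450 + 4×18.998 + 6×1.008 + 1×14.007 = 299.651 → 299.65 g/mol.

299.65 g/mol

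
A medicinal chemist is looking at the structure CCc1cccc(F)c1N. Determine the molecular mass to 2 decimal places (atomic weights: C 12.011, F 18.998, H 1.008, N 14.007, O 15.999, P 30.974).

139.17 g/mol

First, the molecular formula is C8H10FN (counting implicit H from valence).
  C: 8 × 12.011 = 96.088
  F: 1 × 18.998 = 18.998
  H: 10 × 1.008 = 10.080
  N: 1 × 14.007 = 14.007
Sum: 8×12.011 + 1×18.998 + 10×1.008 + 1×14.007 = 139.173 → 139.17 g/mol.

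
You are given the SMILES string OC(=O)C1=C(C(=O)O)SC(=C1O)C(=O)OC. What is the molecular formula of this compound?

C8H6O7S

Walk through each heavy atom and fill implicit hydrogens from standard valence (C 4, N 3, O 2, S 2, halogen 1):
  atom 1: O, bond orders sum to 1 (valence 2) → 1 H
  atom 2: C, bond orders sum to 4 (valence 4) → 0 H
  atom 3: O, bond orders sum to 2 (valence 2) → 0 H
  atom 4: C, bond orders sum to 4 (valence 4) → 0 H
  atom 5: C, bond orders sum to 4 (valence 4) → 0 H
  atom 6: C, bond orders sum to 4 (valence 4) → 0 H
  atom 7: O, bond orders sum to 2 (valence 2) → 0 H
  atom 8: O, bond orders sum to 1 (valence 2) → 1 H
  atom 9: S, bond orders sum to 2 (valence 2) → 0 H
  atom 10: C, bond orders sum to 4 (valence 4) → 0 H
  atom 11: C, bond orders sum to 4 (valence 4) → 0 H
  atom 12: O, bond orders sum to 1 (valence 2) → 1 H
  atom 13: C, bond orders sum to 4 (valence 4) → 0 H
  atom 14: O, bond orders sum to 2 (valence 2) → 0 H
  atom 15: O, bond orders sum to 2 (valence 2) → 0 H
  atom 16: C, bond orders sum to 1 (valence 4) → 3 H
Totals → C:8, H:6, O:7, S:1.
In Hill order: C8H6O7S.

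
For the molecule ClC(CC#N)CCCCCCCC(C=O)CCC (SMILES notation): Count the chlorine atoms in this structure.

1

Scan the SMILES for Cl atoms (remember two-letter symbols like Cl and Br are single atoms).
Chlorine count: 1.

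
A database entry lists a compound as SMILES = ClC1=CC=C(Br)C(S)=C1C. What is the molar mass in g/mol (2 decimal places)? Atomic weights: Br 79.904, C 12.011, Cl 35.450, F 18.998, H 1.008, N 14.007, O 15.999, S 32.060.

237.54 g/mol

First, the molecular formula is C7H6BrClS (counting implicit H from valence).
  Br: 1 × 79.904 = 79.904
  C: 7 × 12.011 = 84.077
  Cl: 1 × 35.450 = 35.450
  H: 6 × 1.008 = 6.048
  S: 1 × 32.060 = 32.060
Sum: 1×79.904 + 7×12.011 + 1×35.450 + 6×1.008 + 1×32.060 = 237.539 → 237.54 g/mol.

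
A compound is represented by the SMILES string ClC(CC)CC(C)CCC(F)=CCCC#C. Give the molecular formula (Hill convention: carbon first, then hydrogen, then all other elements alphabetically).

Walk through each heavy atom and fill implicit hydrogens from standard valence (C 4, N 3, O 2, S 2, halogen 1):
  atom 1: Cl (halogen, monovalent) → 0 H
  atom 2: C, bond orders sum to 3 (valence 4) → 1 H
  atom 3: C, bond orders sum to 2 (valence 4) → 2 H
  atom 4: C, bond orders sum to 1 (valence 4) → 3 H
  atom 5: C, bond orders sum to 2 (valence 4) → 2 H
  atom 6: C, bond orders sum to 3 (valence 4) → 1 H
  atom 7: C, bond orders sum to 1 (valence 4) → 3 H
  atom 8: C, bond orders sum to 2 (valence 4) → 2 H
  atom 9: C, bond orders sum to 2 (valence 4) → 2 H
  atom 10: C, bond orders sum to 4 (valence 4) → 0 H
  atom 11: F (halogen, monovalent) → 0 H
  atom 12: C, bond orders sum to 3 (valence 4) → 1 H
  atom 13: C, bond orders sum to 2 (valence 4) → 2 H
  atom 14: C, bond orders sum to 2 (valence 4) → 2 H
  atom 15: C, bond orders sum to 4 (valence 4) → 0 H
  atom 16: C, bond orders sum to 3 (valence 4) → 1 H
Totals → C:14, H:22, Cl:1, F:1.
In Hill order: C14H22ClF.

C14H22ClF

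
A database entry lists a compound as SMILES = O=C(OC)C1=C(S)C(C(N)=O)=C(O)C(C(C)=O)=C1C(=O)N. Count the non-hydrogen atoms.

Every atom symbol written in the SMILES (organic subset) is one heavy atom; implicit H are not written.
Heavy atoms by element → C:12, N:2, O:6, S:1.
Total: 21.

21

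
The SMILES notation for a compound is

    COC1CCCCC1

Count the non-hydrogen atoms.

8

Every atom symbol written in the SMILES (organic subset) is one heavy atom; implicit H are not written.
Heavy atoms by element → C:7, O:1.
Total: 8.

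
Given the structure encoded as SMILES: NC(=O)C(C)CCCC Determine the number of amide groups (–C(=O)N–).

The amide motif appears at heavy-atom position 2 in the SMILES.
Amide count: 1.

1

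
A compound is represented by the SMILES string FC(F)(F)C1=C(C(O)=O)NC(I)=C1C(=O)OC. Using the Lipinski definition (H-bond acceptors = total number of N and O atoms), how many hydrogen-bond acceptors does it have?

N atoms: 1; O atoms: 4.
Lipinski HBA = 1 + 4 = 5.

5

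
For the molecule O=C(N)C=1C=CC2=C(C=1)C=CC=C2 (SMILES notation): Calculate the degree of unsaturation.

Degree of unsaturation = (number of rings) + (number of π bonds).
Ring closures in the SMILES: 2.
π bonds: 6 double bonds (each 1 DoU) → 6 DoU from unsaturation.
Total DoU = 2 + 6 = 8.

8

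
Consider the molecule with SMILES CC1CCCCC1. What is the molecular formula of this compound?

Walk through each heavy atom and fill implicit hydrogens from standard valence (C 4, N 3, O 2, S 2, halogen 1):
  atom 1: C, bond orders sum to 1 (valence 4) → 3 H
  atom 2: C, bond orders sum to 3 (valence 4) → 1 H
  atom 3: C, bond orders sum to 2 (valence 4) → 2 H
  atom 4: C, bond orders sum to 2 (valence 4) → 2 H
  atom 5: C, bond orders sum to 2 (valence 4) → 2 H
  atom 6: C, bond orders sum to 2 (valence 4) → 2 H
  atom 7: C, bond orders sum to 2 (valence 4) → 2 H
Totals → C:7, H:14.
In Hill order: C7H14.

C7H14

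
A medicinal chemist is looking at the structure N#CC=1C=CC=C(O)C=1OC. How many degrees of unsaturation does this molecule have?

6

Molecular formula: C8H7NO2.
DoU = (2C + 2 + N − H − X) / 2, where X is the halogen count and O/S are ignored.
    = (2·8 + 2 + 1 − 7 − 0) / 2 = 12 / 2 = 6.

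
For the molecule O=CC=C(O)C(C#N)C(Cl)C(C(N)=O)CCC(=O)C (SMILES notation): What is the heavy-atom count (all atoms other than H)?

19

Every atom symbol written in the SMILES (organic subset) is one heavy atom; implicit H are not written.
Heavy atoms by element → C:12, Cl:1, N:2, O:4.
Total: 19.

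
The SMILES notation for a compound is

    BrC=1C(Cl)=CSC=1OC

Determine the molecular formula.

Walk through each heavy atom and fill implicit hydrogens from standard valence (C 4, N 3, O 2, S 2, halogen 1):
  atom 1: Br (halogen, monovalent) → 0 H
  atom 2: C, bond orders sum to 4 (valence 4) → 0 H
  atom 3: C, bond orders sum to 4 (valence 4) → 0 H
  atom 4: Cl (halogen, monovalent) → 0 H
  atom 5: C, bond orders sum to 3 (valence 4) → 1 H
  atom 6: S, bond orders sum to 2 (valence 2) → 0 H
  atom 7: C, bond orders sum to 4 (valence 4) → 0 H
  atom 8: O, bond orders sum to 2 (valence 2) → 0 H
  atom 9: C, bond orders sum to 1 (valence 4) → 3 H
Totals → C:5, H:4, Br:1, Cl:1, O:1, S:1.
In Hill order: C5H4BrClOS.

C5H4BrClOS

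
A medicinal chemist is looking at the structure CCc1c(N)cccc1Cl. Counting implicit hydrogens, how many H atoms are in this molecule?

Walk through each heavy atom and fill implicit hydrogens from standard valence (C 4, N 3, O 2, S 2, halogen 1); for lowercase aromatic atoms, an aromatic c carries 1 H when it has two neighbours and 0 H with three, and aromatic n carries 0 H:
  atom 1: C, bond orders sum to 1 (valence 4) → 3 H
  atom 2: C, bond orders sum to 2 (valence 4) → 2 H
  atom 3: aromatic c, 3 neighbours → 0 H
  atom 4: aromatic c, 3 neighbours → 0 H
  atom 5: N, bond orders sum to 1 (valence 3) → 2 H
  atom 6: aromatic c, 2 neighbours → 1 H
  atom 7: aromatic c, 2 neighbours → 1 H
  atom 8: aromatic c, 2 neighbours → 1 H
  atom 9: aromatic c, 3 neighbours → 0 H
  atom 10: Cl (halogen, monovalent) → 0 H
Total hydrogens: 10.

10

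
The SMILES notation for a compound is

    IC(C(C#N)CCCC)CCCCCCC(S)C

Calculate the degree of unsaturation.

Molecular formula: C15H28INS.
DoU = (2C + 2 + N − H − X) / 2, where X is the halogen count and O/S are ignored.
    = (2·15 + 2 + 1 − 28 − 1) / 2 = 4 / 2 = 2.

2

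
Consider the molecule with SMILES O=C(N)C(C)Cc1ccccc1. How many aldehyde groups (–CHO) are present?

Scan the SMILES for the aldehyde motif — none present.
Groups that are present: 1 amide.

0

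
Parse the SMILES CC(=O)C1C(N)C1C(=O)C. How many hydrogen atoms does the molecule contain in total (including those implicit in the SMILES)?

Walk through each heavy atom and fill implicit hydrogens from standard valence (C 4, N 3, O 2, S 2, halogen 1):
  atom 1: C, bond orders sum to 1 (valence 4) → 3 H
  atom 2: C, bond orders sum to 4 (valence 4) → 0 H
  atom 3: O, bond orders sum to 2 (valence 2) → 0 H
  atom 4: C, bond orders sum to 3 (valence 4) → 1 H
  atom 5: C, bond orders sum to 3 (valence 4) → 1 H
  atom 6: N, bond orders sum to 1 (valence 3) → 2 H
  atom 7: C, bond orders sum to 3 (valence 4) → 1 H
  atom 8: C, bond orders sum to 4 (valence 4) → 0 H
  atom 9: O, bond orders sum to 2 (valence 2) → 0 H
  atom 10: C, bond orders sum to 1 (valence 4) → 3 H
Total hydrogens: 11.

11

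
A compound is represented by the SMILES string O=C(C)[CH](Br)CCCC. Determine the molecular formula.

C7H13BrO

Walk through each heavy atom and fill implicit hydrogens from standard valence (C 4, N 3, O 2, S 2, halogen 1):
  atom 1: O, bond orders sum to 2 (valence 2) → 0 H
  atom 2: C, bond orders sum to 4 (valence 4) → 0 H
  atom 3: C, bond orders sum to 1 (valence 4) → 3 H
  atom 4: C with explicit H count 1
  atom 5: Br (halogen, monovalent) → 0 H
  atom 6: C, bond orders sum to 2 (valence 4) → 2 H
  atom 7: C, bond orders sum to 2 (valence 4) → 2 H
  atom 8: C, bond orders sum to 2 (valence 4) → 2 H
  atom 9: C, bond orders sum to 1 (valence 4) → 3 H
Totals → C:7, H:13, Br:1, O:1.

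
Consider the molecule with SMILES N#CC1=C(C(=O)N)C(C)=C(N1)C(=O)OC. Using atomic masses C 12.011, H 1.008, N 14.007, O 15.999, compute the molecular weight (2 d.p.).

First, the molecular formula is C9H9N3O3 (counting implicit H from valence).
  C: 9 × 12.011 = 108.099
  H: 9 × 1.008 = 9.072
  N: 3 × 14.007 = 42.021
  O: 3 × 15.999 = 47.997
Sum: 9×12.011 + 9×1.008 + 3×14.007 + 3×15.999 = 207.189 → 207.19 g/mol.

207.19 g/mol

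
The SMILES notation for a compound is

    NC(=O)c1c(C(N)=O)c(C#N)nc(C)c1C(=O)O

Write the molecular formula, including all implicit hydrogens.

Walk through each heavy atom and fill implicit hydrogens from standard valence (C 4, N 3, O 2, S 2, halogen 1); for lowercase aromatic atoms, an aromatic c carries 1 H when it has two neighbours and 0 H with three, and aromatic n carries 0 H:
  atom 1: N, bond orders sum to 1 (valence 3) → 2 H
  atom 2: C, bond orders sum to 4 (valence 4) → 0 H
  atom 3: O, bond orders sum to 2 (valence 2) → 0 H
  atom 4: aromatic c, 3 neighbours → 0 H
  atom 5: aromatic c, 3 neighbours → 0 H
  atom 6: C, bond orders sum to 4 (valence 4) → 0 H
  atom 7: N, bond orders sum to 1 (valence 3) → 2 H
  atom 8: O, bond orders sum to 2 (valence 2) → 0 H
  atom 9: aromatic c, 3 neighbours → 0 H
  atom 10: C, bond orders sum to 4 (valence 4) → 0 H
  atom 11: N, bond orders sum to 3 (valence 3) → 0 H
  atom 12: aromatic n, 2 neighbours → 0 H
  atom 13: aromatic c, 3 neighbours → 0 H
  atom 14: C, bond orders sum to 1 (valence 4) → 3 H
  atom 15: aromatic c, 3 neighbours → 0 H
  atom 16: C, bond orders sum to 4 (valence 4) → 0 H
  atom 17: O, bond orders sum to 2 (valence 2) → 0 H
  atom 18: O, bond orders sum to 1 (valence 2) → 1 H
Totals → C:10, H:8, N:4, O:4.

C10H8N4O4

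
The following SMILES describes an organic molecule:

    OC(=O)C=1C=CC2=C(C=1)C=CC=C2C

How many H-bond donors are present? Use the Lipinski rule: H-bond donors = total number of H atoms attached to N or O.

Donors: find every N or O and count the H atoms it carries.
  atom 1 (O): bond orders sum to 1 → 1 H
  atom 3 (O): bond orders sum to 2 → 0 H
Lipinski HBD = 1.

1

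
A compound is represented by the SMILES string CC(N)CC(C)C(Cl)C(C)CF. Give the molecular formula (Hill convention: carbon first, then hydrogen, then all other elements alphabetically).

C9H19ClFN

Walk through each heavy atom and fill implicit hydrogens from standard valence (C 4, N 3, O 2, S 2, halogen 1):
  atom 1: C, bond orders sum to 1 (valence 4) → 3 H
  atom 2: C, bond orders sum to 3 (valence 4) → 1 H
  atom 3: N, bond orders sum to 1 (valence 3) → 2 H
  atom 4: C, bond orders sum to 2 (valence 4) → 2 H
  atom 5: C, bond orders sum to 3 (valence 4) → 1 H
  atom 6: C, bond orders sum to 1 (valence 4) → 3 H
  atom 7: C, bond orders sum to 3 (valence 4) → 1 H
  atom 8: Cl (halogen, monovalent) → 0 H
  atom 9: C, bond orders sum to 3 (valence 4) → 1 H
  atom 10: C, bond orders sum to 1 (valence 4) → 3 H
  atom 11: C, bond orders sum to 2 (valence 4) → 2 H
  atom 12: F (halogen, monovalent) → 0 H
Totals → C:9, H:19, Cl:1, F:1, N:1.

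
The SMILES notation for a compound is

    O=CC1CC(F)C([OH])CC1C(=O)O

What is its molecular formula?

C8H11FO4

Walk through each heavy atom and fill implicit hydrogens from standard valence (C 4, N 3, O 2, S 2, halogen 1):
  atom 1: O, bond orders sum to 2 (valence 2) → 0 H
  atom 2: C, bond orders sum to 3 (valence 4) → 1 H
  atom 3: C, bond orders sum to 3 (valence 4) → 1 H
  atom 4: C, bond orders sum to 2 (valence 4) → 2 H
  atom 5: C, bond orders sum to 3 (valence 4) → 1 H
  atom 6: F (halogen, monovalent) → 0 H
  atom 7: C, bond orders sum to 3 (valence 4) → 1 H
  atom 8: O with explicit H count 1
  atom 9: C, bond orders sum to 2 (valence 4) → 2 H
  atom 10: C, bond orders sum to 3 (valence 4) → 1 H
  atom 11: C, bond orders sum to 4 (valence 4) → 0 H
  atom 12: O, bond orders sum to 2 (valence 2) → 0 H
  atom 13: O, bond orders sum to 1 (valence 2) → 1 H
Totals → C:8, H:11, F:1, O:4.
In Hill order: C8H11FO4.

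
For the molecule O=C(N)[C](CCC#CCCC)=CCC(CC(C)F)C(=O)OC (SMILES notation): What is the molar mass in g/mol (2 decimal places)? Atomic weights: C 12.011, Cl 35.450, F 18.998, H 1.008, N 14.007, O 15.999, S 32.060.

First, the molecular formula is C17H26FNO3 (counting implicit H from valence).
  C: 17 × 12.011 = 204.187
  F: 1 × 18.998 = 18.998
  H: 26 × 1.008 = 26.208
  N: 1 × 14.007 = 14.007
  O: 3 × 15.999 = 47.997
Sum: 17×12.011 + 1×18.998 + 26×1.008 + 1×14.007 + 3×15.999 = 311.397 → 311.40 g/mol.

311.40 g/mol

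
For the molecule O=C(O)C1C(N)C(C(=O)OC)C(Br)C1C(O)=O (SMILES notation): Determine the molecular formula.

Walk through each heavy atom and fill implicit hydrogens from standard valence (C 4, N 3, O 2, S 2, halogen 1):
  atom 1: O, bond orders sum to 2 (valence 2) → 0 H
  atom 2: C, bond orders sum to 4 (valence 4) → 0 H
  atom 3: O, bond orders sum to 1 (valence 2) → 1 H
  atom 4: C, bond orders sum to 3 (valence 4) → 1 H
  atom 5: C, bond orders sum to 3 (valence 4) → 1 H
  atom 6: N, bond orders sum to 1 (valence 3) → 2 H
  atom 7: C, bond orders sum to 3 (valence 4) → 1 H
  atom 8: C, bond orders sum to 4 (valence 4) → 0 H
  atom 9: O, bond orders sum to 2 (valence 2) → 0 H
  atom 10: O, bond orders sum to 2 (valence 2) → 0 H
  atom 11: C, bond orders sum to 1 (valence 4) → 3 H
  atom 12: C, bond orders sum to 3 (valence 4) → 1 H
  atom 13: Br (halogen, monovalent) → 0 H
  atom 14: C, bond orders sum to 3 (valence 4) → 1 H
  atom 15: C, bond orders sum to 4 (valence 4) → 0 H
  atom 16: O, bond orders sum to 1 (valence 2) → 1 H
  atom 17: O, bond orders sum to 2 (valence 2) → 0 H
Totals → C:9, H:12, Br:1, N:1, O:6.
In Hill order: C9H12BrNO6.

C9H12BrNO6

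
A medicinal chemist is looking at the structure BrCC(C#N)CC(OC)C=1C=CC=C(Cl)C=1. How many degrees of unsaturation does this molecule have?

6

Degree of unsaturation = (number of rings) + (number of π bonds).
Ring closures in the SMILES: 1.
π bonds: 3 double bonds (each 1 DoU), 1 triple bond (each 2 DoU) → 5 DoU from unsaturation.
Total DoU = 1 + 5 = 6.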